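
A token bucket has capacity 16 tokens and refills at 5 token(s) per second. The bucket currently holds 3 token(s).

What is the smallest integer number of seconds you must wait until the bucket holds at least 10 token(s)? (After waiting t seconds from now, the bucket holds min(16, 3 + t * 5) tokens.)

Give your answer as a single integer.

Need 3 + t * 5 >= 10, so t >= 7/5.
Smallest integer t = ceil(7/5) = 2.

Answer: 2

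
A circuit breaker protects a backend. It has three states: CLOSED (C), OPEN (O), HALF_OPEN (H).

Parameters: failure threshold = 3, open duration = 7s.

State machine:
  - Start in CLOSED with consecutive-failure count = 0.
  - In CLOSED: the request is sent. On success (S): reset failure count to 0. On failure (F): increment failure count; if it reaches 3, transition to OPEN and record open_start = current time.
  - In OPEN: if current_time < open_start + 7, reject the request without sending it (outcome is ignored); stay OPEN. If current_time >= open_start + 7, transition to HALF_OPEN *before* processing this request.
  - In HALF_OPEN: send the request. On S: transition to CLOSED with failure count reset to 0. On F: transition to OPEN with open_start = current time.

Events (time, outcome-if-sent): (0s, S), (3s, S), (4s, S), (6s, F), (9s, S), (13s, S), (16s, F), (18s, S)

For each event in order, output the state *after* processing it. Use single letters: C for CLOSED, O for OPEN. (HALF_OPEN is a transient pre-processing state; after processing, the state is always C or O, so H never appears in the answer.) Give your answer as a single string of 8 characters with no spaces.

Answer: CCCCCCCC

Derivation:
State after each event:
  event#1 t=0s outcome=S: state=CLOSED
  event#2 t=3s outcome=S: state=CLOSED
  event#3 t=4s outcome=S: state=CLOSED
  event#4 t=6s outcome=F: state=CLOSED
  event#5 t=9s outcome=S: state=CLOSED
  event#6 t=13s outcome=S: state=CLOSED
  event#7 t=16s outcome=F: state=CLOSED
  event#8 t=18s outcome=S: state=CLOSED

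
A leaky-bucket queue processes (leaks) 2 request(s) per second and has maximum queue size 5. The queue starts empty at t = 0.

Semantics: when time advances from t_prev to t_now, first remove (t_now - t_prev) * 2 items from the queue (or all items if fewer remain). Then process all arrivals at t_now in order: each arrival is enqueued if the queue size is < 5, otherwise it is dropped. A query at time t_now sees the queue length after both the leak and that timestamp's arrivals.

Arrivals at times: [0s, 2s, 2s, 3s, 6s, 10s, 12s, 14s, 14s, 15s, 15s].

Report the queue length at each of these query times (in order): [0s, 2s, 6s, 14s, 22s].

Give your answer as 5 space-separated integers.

Answer: 1 2 1 2 0

Derivation:
Queue lengths at query times:
  query t=0s: backlog = 1
  query t=2s: backlog = 2
  query t=6s: backlog = 1
  query t=14s: backlog = 2
  query t=22s: backlog = 0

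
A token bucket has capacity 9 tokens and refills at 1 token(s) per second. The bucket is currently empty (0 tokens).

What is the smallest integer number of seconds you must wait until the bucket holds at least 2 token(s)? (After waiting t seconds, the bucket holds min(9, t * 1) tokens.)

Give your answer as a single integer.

Need t * 1 >= 2, so t >= 2/1.
Smallest integer t = ceil(2/1) = 2.

Answer: 2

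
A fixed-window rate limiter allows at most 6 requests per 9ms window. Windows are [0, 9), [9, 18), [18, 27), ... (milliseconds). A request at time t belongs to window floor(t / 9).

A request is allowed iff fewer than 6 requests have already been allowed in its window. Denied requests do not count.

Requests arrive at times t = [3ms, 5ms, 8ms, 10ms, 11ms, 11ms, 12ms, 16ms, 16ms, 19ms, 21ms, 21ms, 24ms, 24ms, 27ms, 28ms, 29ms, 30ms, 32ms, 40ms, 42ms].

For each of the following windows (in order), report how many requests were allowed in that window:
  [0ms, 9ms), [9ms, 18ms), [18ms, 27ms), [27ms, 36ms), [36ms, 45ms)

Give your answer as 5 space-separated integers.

Processing requests:
  req#1 t=3ms (window 0): ALLOW
  req#2 t=5ms (window 0): ALLOW
  req#3 t=8ms (window 0): ALLOW
  req#4 t=10ms (window 1): ALLOW
  req#5 t=11ms (window 1): ALLOW
  req#6 t=11ms (window 1): ALLOW
  req#7 t=12ms (window 1): ALLOW
  req#8 t=16ms (window 1): ALLOW
  req#9 t=16ms (window 1): ALLOW
  req#10 t=19ms (window 2): ALLOW
  req#11 t=21ms (window 2): ALLOW
  req#12 t=21ms (window 2): ALLOW
  req#13 t=24ms (window 2): ALLOW
  req#14 t=24ms (window 2): ALLOW
  req#15 t=27ms (window 3): ALLOW
  req#16 t=28ms (window 3): ALLOW
  req#17 t=29ms (window 3): ALLOW
  req#18 t=30ms (window 3): ALLOW
  req#19 t=32ms (window 3): ALLOW
  req#20 t=40ms (window 4): ALLOW
  req#21 t=42ms (window 4): ALLOW

Allowed counts by window: 3 6 5 5 2

Answer: 3 6 5 5 2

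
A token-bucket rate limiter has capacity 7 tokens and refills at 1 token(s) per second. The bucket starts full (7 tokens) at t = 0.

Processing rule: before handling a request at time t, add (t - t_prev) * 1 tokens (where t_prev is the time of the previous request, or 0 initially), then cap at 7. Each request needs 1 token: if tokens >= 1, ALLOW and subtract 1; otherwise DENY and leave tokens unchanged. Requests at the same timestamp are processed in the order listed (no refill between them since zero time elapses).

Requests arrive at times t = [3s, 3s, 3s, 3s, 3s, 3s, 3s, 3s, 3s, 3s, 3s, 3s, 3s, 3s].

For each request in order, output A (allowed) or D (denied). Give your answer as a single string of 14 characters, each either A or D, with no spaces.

Answer: AAAAAAADDDDDDD

Derivation:
Simulating step by step:
  req#1 t=3s: ALLOW
  req#2 t=3s: ALLOW
  req#3 t=3s: ALLOW
  req#4 t=3s: ALLOW
  req#5 t=3s: ALLOW
  req#6 t=3s: ALLOW
  req#7 t=3s: ALLOW
  req#8 t=3s: DENY
  req#9 t=3s: DENY
  req#10 t=3s: DENY
  req#11 t=3s: DENY
  req#12 t=3s: DENY
  req#13 t=3s: DENY
  req#14 t=3s: DENY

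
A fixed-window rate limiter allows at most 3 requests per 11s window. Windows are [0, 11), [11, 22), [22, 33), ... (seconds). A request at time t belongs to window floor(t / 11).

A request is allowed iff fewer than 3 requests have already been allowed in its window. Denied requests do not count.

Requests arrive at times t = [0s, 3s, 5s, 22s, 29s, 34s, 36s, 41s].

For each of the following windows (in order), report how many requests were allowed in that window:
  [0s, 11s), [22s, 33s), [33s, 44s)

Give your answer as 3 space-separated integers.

Processing requests:
  req#1 t=0s (window 0): ALLOW
  req#2 t=3s (window 0): ALLOW
  req#3 t=5s (window 0): ALLOW
  req#4 t=22s (window 2): ALLOW
  req#5 t=29s (window 2): ALLOW
  req#6 t=34s (window 3): ALLOW
  req#7 t=36s (window 3): ALLOW
  req#8 t=41s (window 3): ALLOW

Allowed counts by window: 3 2 3

Answer: 3 2 3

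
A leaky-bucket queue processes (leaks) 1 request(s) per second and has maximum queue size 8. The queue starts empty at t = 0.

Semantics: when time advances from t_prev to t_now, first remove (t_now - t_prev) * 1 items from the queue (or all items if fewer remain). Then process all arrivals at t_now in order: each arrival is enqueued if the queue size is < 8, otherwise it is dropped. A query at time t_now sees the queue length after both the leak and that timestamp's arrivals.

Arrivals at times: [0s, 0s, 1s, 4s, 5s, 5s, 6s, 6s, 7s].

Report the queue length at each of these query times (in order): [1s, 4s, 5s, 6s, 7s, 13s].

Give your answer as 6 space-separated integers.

Answer: 2 1 2 3 3 0

Derivation:
Queue lengths at query times:
  query t=1s: backlog = 2
  query t=4s: backlog = 1
  query t=5s: backlog = 2
  query t=6s: backlog = 3
  query t=7s: backlog = 3
  query t=13s: backlog = 0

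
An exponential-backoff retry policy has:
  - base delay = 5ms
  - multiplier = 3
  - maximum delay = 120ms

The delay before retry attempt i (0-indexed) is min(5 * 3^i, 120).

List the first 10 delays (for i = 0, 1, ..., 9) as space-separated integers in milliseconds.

Answer: 5 15 45 120 120 120 120 120 120 120

Derivation:
Computing each delay:
  i=0: min(5*3^0, 120) = 5
  i=1: min(5*3^1, 120) = 15
  i=2: min(5*3^2, 120) = 45
  i=3: min(5*3^3, 120) = 120
  i=4: min(5*3^4, 120) = 120
  i=5: min(5*3^5, 120) = 120
  i=6: min(5*3^6, 120) = 120
  i=7: min(5*3^7, 120) = 120
  i=8: min(5*3^8, 120) = 120
  i=9: min(5*3^9, 120) = 120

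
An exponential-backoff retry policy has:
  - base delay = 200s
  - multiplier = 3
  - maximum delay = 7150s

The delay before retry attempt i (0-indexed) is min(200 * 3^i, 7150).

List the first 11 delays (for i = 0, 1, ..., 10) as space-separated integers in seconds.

Computing each delay:
  i=0: min(200*3^0, 7150) = 200
  i=1: min(200*3^1, 7150) = 600
  i=2: min(200*3^2, 7150) = 1800
  i=3: min(200*3^3, 7150) = 5400
  i=4: min(200*3^4, 7150) = 7150
  i=5: min(200*3^5, 7150) = 7150
  i=6: min(200*3^6, 7150) = 7150
  i=7: min(200*3^7, 7150) = 7150
  i=8: min(200*3^8, 7150) = 7150
  i=9: min(200*3^9, 7150) = 7150
  i=10: min(200*3^10, 7150) = 7150

Answer: 200 600 1800 5400 7150 7150 7150 7150 7150 7150 7150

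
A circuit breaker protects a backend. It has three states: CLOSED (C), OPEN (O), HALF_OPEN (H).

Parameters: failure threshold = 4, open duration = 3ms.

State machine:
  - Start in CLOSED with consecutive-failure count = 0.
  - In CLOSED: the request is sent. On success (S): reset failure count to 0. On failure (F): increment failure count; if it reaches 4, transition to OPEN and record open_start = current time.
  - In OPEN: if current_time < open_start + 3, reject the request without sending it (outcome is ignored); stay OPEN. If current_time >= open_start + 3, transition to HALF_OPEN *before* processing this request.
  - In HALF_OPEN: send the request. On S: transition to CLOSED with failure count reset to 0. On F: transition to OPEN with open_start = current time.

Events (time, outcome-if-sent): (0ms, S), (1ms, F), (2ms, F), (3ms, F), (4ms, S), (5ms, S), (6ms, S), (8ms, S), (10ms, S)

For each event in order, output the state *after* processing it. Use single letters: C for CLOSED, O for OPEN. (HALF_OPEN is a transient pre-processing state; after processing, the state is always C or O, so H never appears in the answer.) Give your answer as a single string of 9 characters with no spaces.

State after each event:
  event#1 t=0ms outcome=S: state=CLOSED
  event#2 t=1ms outcome=F: state=CLOSED
  event#3 t=2ms outcome=F: state=CLOSED
  event#4 t=3ms outcome=F: state=CLOSED
  event#5 t=4ms outcome=S: state=CLOSED
  event#6 t=5ms outcome=S: state=CLOSED
  event#7 t=6ms outcome=S: state=CLOSED
  event#8 t=8ms outcome=S: state=CLOSED
  event#9 t=10ms outcome=S: state=CLOSED

Answer: CCCCCCCCC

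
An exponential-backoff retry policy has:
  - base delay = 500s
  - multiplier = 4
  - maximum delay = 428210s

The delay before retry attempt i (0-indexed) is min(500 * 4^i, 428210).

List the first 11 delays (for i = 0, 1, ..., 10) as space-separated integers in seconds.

Computing each delay:
  i=0: min(500*4^0, 428210) = 500
  i=1: min(500*4^1, 428210) = 2000
  i=2: min(500*4^2, 428210) = 8000
  i=3: min(500*4^3, 428210) = 32000
  i=4: min(500*4^4, 428210) = 128000
  i=5: min(500*4^5, 428210) = 428210
  i=6: min(500*4^6, 428210) = 428210
  i=7: min(500*4^7, 428210) = 428210
  i=8: min(500*4^8, 428210) = 428210
  i=9: min(500*4^9, 428210) = 428210
  i=10: min(500*4^10, 428210) = 428210

Answer: 500 2000 8000 32000 128000 428210 428210 428210 428210 428210 428210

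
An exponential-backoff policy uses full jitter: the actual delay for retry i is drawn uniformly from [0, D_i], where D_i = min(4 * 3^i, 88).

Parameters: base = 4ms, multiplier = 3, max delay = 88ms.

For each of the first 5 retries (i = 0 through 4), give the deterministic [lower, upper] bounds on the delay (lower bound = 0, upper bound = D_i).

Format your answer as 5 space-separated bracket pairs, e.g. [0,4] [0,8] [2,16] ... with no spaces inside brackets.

Answer: [0,4] [0,12] [0,36] [0,88] [0,88]

Derivation:
Computing bounds per retry:
  i=0: D_i=min(4*3^0,88)=4, bounds=[0,4]
  i=1: D_i=min(4*3^1,88)=12, bounds=[0,12]
  i=2: D_i=min(4*3^2,88)=36, bounds=[0,36]
  i=3: D_i=min(4*3^3,88)=88, bounds=[0,88]
  i=4: D_i=min(4*3^4,88)=88, bounds=[0,88]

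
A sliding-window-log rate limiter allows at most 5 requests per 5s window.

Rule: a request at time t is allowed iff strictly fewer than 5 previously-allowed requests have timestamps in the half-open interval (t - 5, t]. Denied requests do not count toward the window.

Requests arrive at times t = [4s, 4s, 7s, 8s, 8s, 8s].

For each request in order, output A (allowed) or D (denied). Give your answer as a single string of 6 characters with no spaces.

Tracking allowed requests in the window:
  req#1 t=4s: ALLOW
  req#2 t=4s: ALLOW
  req#3 t=7s: ALLOW
  req#4 t=8s: ALLOW
  req#5 t=8s: ALLOW
  req#6 t=8s: DENY

Answer: AAAAAD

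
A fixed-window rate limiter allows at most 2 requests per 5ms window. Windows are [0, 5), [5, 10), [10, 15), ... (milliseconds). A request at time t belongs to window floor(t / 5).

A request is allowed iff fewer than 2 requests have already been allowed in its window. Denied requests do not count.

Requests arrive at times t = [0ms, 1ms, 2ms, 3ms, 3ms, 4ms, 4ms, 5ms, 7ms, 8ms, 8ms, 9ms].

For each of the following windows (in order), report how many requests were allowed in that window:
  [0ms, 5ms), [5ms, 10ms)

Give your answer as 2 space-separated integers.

Answer: 2 2

Derivation:
Processing requests:
  req#1 t=0ms (window 0): ALLOW
  req#2 t=1ms (window 0): ALLOW
  req#3 t=2ms (window 0): DENY
  req#4 t=3ms (window 0): DENY
  req#5 t=3ms (window 0): DENY
  req#6 t=4ms (window 0): DENY
  req#7 t=4ms (window 0): DENY
  req#8 t=5ms (window 1): ALLOW
  req#9 t=7ms (window 1): ALLOW
  req#10 t=8ms (window 1): DENY
  req#11 t=8ms (window 1): DENY
  req#12 t=9ms (window 1): DENY

Allowed counts by window: 2 2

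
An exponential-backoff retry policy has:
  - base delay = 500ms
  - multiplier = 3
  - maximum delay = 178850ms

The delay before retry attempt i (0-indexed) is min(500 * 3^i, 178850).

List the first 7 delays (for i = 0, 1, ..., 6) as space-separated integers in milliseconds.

Computing each delay:
  i=0: min(500*3^0, 178850) = 500
  i=1: min(500*3^1, 178850) = 1500
  i=2: min(500*3^2, 178850) = 4500
  i=3: min(500*3^3, 178850) = 13500
  i=4: min(500*3^4, 178850) = 40500
  i=5: min(500*3^5, 178850) = 121500
  i=6: min(500*3^6, 178850) = 178850

Answer: 500 1500 4500 13500 40500 121500 178850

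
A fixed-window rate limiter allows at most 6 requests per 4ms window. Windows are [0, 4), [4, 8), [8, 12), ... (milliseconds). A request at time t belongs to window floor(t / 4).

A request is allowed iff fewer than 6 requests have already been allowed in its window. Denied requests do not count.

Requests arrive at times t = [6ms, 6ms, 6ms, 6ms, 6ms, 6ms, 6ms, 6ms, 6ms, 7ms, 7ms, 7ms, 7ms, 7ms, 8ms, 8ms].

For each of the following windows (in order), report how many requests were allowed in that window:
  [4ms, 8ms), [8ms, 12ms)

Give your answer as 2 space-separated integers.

Answer: 6 2

Derivation:
Processing requests:
  req#1 t=6ms (window 1): ALLOW
  req#2 t=6ms (window 1): ALLOW
  req#3 t=6ms (window 1): ALLOW
  req#4 t=6ms (window 1): ALLOW
  req#5 t=6ms (window 1): ALLOW
  req#6 t=6ms (window 1): ALLOW
  req#7 t=6ms (window 1): DENY
  req#8 t=6ms (window 1): DENY
  req#9 t=6ms (window 1): DENY
  req#10 t=7ms (window 1): DENY
  req#11 t=7ms (window 1): DENY
  req#12 t=7ms (window 1): DENY
  req#13 t=7ms (window 1): DENY
  req#14 t=7ms (window 1): DENY
  req#15 t=8ms (window 2): ALLOW
  req#16 t=8ms (window 2): ALLOW

Allowed counts by window: 6 2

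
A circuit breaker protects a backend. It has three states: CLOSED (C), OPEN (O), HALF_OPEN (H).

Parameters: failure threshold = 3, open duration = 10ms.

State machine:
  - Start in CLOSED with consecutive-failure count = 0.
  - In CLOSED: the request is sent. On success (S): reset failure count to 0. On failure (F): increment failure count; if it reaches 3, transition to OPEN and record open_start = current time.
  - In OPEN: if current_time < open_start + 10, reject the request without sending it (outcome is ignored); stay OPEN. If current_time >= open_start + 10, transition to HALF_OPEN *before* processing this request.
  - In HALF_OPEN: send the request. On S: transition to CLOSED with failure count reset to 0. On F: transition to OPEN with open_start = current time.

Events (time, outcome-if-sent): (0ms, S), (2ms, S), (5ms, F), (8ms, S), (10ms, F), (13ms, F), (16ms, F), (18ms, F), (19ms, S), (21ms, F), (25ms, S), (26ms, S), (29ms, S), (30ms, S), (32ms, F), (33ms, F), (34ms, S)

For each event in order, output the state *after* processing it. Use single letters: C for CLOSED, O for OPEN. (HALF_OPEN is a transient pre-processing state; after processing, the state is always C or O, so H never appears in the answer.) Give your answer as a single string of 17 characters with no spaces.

Answer: CCCCCCOOOOOCCCCCC

Derivation:
State after each event:
  event#1 t=0ms outcome=S: state=CLOSED
  event#2 t=2ms outcome=S: state=CLOSED
  event#3 t=5ms outcome=F: state=CLOSED
  event#4 t=8ms outcome=S: state=CLOSED
  event#5 t=10ms outcome=F: state=CLOSED
  event#6 t=13ms outcome=F: state=CLOSED
  event#7 t=16ms outcome=F: state=OPEN
  event#8 t=18ms outcome=F: state=OPEN
  event#9 t=19ms outcome=S: state=OPEN
  event#10 t=21ms outcome=F: state=OPEN
  event#11 t=25ms outcome=S: state=OPEN
  event#12 t=26ms outcome=S: state=CLOSED
  event#13 t=29ms outcome=S: state=CLOSED
  event#14 t=30ms outcome=S: state=CLOSED
  event#15 t=32ms outcome=F: state=CLOSED
  event#16 t=33ms outcome=F: state=CLOSED
  event#17 t=34ms outcome=S: state=CLOSED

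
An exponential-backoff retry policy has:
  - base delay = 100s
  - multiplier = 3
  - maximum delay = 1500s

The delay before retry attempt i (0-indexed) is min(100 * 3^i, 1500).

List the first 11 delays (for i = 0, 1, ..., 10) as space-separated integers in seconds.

Computing each delay:
  i=0: min(100*3^0, 1500) = 100
  i=1: min(100*3^1, 1500) = 300
  i=2: min(100*3^2, 1500) = 900
  i=3: min(100*3^3, 1500) = 1500
  i=4: min(100*3^4, 1500) = 1500
  i=5: min(100*3^5, 1500) = 1500
  i=6: min(100*3^6, 1500) = 1500
  i=7: min(100*3^7, 1500) = 1500
  i=8: min(100*3^8, 1500) = 1500
  i=9: min(100*3^9, 1500) = 1500
  i=10: min(100*3^10, 1500) = 1500

Answer: 100 300 900 1500 1500 1500 1500 1500 1500 1500 1500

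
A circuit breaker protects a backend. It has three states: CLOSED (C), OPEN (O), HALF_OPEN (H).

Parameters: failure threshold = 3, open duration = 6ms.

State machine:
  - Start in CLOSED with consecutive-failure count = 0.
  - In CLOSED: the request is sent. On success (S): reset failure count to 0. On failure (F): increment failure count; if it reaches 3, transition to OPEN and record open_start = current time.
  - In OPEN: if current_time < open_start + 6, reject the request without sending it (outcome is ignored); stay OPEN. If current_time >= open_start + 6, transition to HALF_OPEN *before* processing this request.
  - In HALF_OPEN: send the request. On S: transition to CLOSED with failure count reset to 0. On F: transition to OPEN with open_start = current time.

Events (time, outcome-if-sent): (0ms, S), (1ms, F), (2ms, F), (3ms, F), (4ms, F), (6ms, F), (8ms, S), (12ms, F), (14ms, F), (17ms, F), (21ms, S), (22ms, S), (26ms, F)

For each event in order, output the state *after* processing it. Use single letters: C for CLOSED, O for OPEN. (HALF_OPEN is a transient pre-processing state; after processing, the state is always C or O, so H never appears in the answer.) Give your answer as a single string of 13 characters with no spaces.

Answer: CCCOOOOOOOCCC

Derivation:
State after each event:
  event#1 t=0ms outcome=S: state=CLOSED
  event#2 t=1ms outcome=F: state=CLOSED
  event#3 t=2ms outcome=F: state=CLOSED
  event#4 t=3ms outcome=F: state=OPEN
  event#5 t=4ms outcome=F: state=OPEN
  event#6 t=6ms outcome=F: state=OPEN
  event#7 t=8ms outcome=S: state=OPEN
  event#8 t=12ms outcome=F: state=OPEN
  event#9 t=14ms outcome=F: state=OPEN
  event#10 t=17ms outcome=F: state=OPEN
  event#11 t=21ms outcome=S: state=CLOSED
  event#12 t=22ms outcome=S: state=CLOSED
  event#13 t=26ms outcome=F: state=CLOSED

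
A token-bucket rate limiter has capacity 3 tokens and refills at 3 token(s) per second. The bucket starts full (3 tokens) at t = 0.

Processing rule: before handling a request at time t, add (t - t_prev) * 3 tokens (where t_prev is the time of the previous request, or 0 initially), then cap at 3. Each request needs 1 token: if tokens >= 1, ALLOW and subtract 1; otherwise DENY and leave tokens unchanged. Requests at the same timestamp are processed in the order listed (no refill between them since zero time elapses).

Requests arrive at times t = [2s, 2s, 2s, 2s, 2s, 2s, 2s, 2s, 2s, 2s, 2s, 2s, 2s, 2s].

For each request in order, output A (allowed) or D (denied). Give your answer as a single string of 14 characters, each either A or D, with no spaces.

Simulating step by step:
  req#1 t=2s: ALLOW
  req#2 t=2s: ALLOW
  req#3 t=2s: ALLOW
  req#4 t=2s: DENY
  req#5 t=2s: DENY
  req#6 t=2s: DENY
  req#7 t=2s: DENY
  req#8 t=2s: DENY
  req#9 t=2s: DENY
  req#10 t=2s: DENY
  req#11 t=2s: DENY
  req#12 t=2s: DENY
  req#13 t=2s: DENY
  req#14 t=2s: DENY

Answer: AAADDDDDDDDDDD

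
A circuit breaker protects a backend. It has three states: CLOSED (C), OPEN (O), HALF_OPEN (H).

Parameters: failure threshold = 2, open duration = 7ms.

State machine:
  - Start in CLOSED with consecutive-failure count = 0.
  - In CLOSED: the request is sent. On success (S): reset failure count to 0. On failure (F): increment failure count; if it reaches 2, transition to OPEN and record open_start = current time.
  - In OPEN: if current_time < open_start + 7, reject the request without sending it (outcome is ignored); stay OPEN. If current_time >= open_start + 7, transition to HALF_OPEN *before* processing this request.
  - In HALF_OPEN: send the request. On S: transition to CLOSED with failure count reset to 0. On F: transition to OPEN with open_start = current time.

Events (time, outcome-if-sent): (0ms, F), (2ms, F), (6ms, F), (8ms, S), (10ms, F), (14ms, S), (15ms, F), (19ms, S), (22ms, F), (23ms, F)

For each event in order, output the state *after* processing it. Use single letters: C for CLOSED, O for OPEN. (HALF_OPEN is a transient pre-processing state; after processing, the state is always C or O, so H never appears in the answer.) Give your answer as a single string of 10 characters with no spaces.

Answer: COOOOOOCCO

Derivation:
State after each event:
  event#1 t=0ms outcome=F: state=CLOSED
  event#2 t=2ms outcome=F: state=OPEN
  event#3 t=6ms outcome=F: state=OPEN
  event#4 t=8ms outcome=S: state=OPEN
  event#5 t=10ms outcome=F: state=OPEN
  event#6 t=14ms outcome=S: state=OPEN
  event#7 t=15ms outcome=F: state=OPEN
  event#8 t=19ms outcome=S: state=CLOSED
  event#9 t=22ms outcome=F: state=CLOSED
  event#10 t=23ms outcome=F: state=OPEN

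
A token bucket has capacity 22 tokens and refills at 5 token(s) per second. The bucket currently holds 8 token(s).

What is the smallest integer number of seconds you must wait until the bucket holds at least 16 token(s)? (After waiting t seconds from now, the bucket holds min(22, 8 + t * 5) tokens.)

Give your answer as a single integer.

Answer: 2

Derivation:
Need 8 + t * 5 >= 16, so t >= 8/5.
Smallest integer t = ceil(8/5) = 2.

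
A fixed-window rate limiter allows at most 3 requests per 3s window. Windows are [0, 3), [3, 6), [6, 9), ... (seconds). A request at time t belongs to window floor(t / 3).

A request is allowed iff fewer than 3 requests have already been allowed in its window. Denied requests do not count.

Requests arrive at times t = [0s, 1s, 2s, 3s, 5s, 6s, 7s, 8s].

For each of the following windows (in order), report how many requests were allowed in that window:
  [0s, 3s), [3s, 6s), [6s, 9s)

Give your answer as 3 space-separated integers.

Answer: 3 2 3

Derivation:
Processing requests:
  req#1 t=0s (window 0): ALLOW
  req#2 t=1s (window 0): ALLOW
  req#3 t=2s (window 0): ALLOW
  req#4 t=3s (window 1): ALLOW
  req#5 t=5s (window 1): ALLOW
  req#6 t=6s (window 2): ALLOW
  req#7 t=7s (window 2): ALLOW
  req#8 t=8s (window 2): ALLOW

Allowed counts by window: 3 2 3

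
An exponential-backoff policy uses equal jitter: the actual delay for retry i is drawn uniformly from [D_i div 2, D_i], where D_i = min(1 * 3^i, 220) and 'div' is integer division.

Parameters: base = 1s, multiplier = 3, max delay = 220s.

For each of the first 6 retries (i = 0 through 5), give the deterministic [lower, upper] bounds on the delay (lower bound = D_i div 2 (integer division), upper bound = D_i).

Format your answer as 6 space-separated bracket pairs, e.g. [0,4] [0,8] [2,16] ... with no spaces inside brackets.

Computing bounds per retry:
  i=0: D_i=min(1*3^0,220)=1, bounds=[0,1]
  i=1: D_i=min(1*3^1,220)=3, bounds=[1,3]
  i=2: D_i=min(1*3^2,220)=9, bounds=[4,9]
  i=3: D_i=min(1*3^3,220)=27, bounds=[13,27]
  i=4: D_i=min(1*3^4,220)=81, bounds=[40,81]
  i=5: D_i=min(1*3^5,220)=220, bounds=[110,220]

Answer: [0,1] [1,3] [4,9] [13,27] [40,81] [110,220]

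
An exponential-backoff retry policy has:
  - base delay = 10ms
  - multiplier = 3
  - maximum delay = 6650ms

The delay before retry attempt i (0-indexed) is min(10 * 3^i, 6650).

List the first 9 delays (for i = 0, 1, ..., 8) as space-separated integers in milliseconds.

Answer: 10 30 90 270 810 2430 6650 6650 6650

Derivation:
Computing each delay:
  i=0: min(10*3^0, 6650) = 10
  i=1: min(10*3^1, 6650) = 30
  i=2: min(10*3^2, 6650) = 90
  i=3: min(10*3^3, 6650) = 270
  i=4: min(10*3^4, 6650) = 810
  i=5: min(10*3^5, 6650) = 2430
  i=6: min(10*3^6, 6650) = 6650
  i=7: min(10*3^7, 6650) = 6650
  i=8: min(10*3^8, 6650) = 6650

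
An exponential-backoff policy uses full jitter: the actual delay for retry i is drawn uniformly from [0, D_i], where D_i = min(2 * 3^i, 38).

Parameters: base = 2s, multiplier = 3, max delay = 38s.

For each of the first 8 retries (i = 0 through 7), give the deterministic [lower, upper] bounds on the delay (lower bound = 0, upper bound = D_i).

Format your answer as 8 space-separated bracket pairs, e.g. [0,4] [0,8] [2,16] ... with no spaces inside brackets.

Answer: [0,2] [0,6] [0,18] [0,38] [0,38] [0,38] [0,38] [0,38]

Derivation:
Computing bounds per retry:
  i=0: D_i=min(2*3^0,38)=2, bounds=[0,2]
  i=1: D_i=min(2*3^1,38)=6, bounds=[0,6]
  i=2: D_i=min(2*3^2,38)=18, bounds=[0,18]
  i=3: D_i=min(2*3^3,38)=38, bounds=[0,38]
  i=4: D_i=min(2*3^4,38)=38, bounds=[0,38]
  i=5: D_i=min(2*3^5,38)=38, bounds=[0,38]
  i=6: D_i=min(2*3^6,38)=38, bounds=[0,38]
  i=7: D_i=min(2*3^7,38)=38, bounds=[0,38]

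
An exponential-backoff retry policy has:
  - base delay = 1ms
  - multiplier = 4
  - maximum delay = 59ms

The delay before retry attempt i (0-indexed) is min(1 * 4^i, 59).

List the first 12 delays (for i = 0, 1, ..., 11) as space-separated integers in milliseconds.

Answer: 1 4 16 59 59 59 59 59 59 59 59 59

Derivation:
Computing each delay:
  i=0: min(1*4^0, 59) = 1
  i=1: min(1*4^1, 59) = 4
  i=2: min(1*4^2, 59) = 16
  i=3: min(1*4^3, 59) = 59
  i=4: min(1*4^4, 59) = 59
  i=5: min(1*4^5, 59) = 59
  i=6: min(1*4^6, 59) = 59
  i=7: min(1*4^7, 59) = 59
  i=8: min(1*4^8, 59) = 59
  i=9: min(1*4^9, 59) = 59
  i=10: min(1*4^10, 59) = 59
  i=11: min(1*4^11, 59) = 59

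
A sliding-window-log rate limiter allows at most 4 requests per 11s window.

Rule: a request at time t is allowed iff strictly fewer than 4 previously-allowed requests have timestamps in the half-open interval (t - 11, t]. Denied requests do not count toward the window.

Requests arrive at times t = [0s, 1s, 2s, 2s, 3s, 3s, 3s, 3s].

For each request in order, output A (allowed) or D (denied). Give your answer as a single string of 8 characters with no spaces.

Answer: AAAADDDD

Derivation:
Tracking allowed requests in the window:
  req#1 t=0s: ALLOW
  req#2 t=1s: ALLOW
  req#3 t=2s: ALLOW
  req#4 t=2s: ALLOW
  req#5 t=3s: DENY
  req#6 t=3s: DENY
  req#7 t=3s: DENY
  req#8 t=3s: DENY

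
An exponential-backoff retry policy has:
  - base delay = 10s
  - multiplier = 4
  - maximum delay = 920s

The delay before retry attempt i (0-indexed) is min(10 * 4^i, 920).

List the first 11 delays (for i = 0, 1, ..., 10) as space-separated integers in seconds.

Answer: 10 40 160 640 920 920 920 920 920 920 920

Derivation:
Computing each delay:
  i=0: min(10*4^0, 920) = 10
  i=1: min(10*4^1, 920) = 40
  i=2: min(10*4^2, 920) = 160
  i=3: min(10*4^3, 920) = 640
  i=4: min(10*4^4, 920) = 920
  i=5: min(10*4^5, 920) = 920
  i=6: min(10*4^6, 920) = 920
  i=7: min(10*4^7, 920) = 920
  i=8: min(10*4^8, 920) = 920
  i=9: min(10*4^9, 920) = 920
  i=10: min(10*4^10, 920) = 920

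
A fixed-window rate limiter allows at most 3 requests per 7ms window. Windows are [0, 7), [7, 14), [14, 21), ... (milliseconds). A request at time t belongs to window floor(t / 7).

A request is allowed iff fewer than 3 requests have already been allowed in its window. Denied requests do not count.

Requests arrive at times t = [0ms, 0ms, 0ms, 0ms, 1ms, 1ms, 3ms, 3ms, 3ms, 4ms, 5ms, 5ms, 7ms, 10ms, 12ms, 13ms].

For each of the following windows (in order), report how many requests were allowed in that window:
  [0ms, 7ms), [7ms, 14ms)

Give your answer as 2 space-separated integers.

Processing requests:
  req#1 t=0ms (window 0): ALLOW
  req#2 t=0ms (window 0): ALLOW
  req#3 t=0ms (window 0): ALLOW
  req#4 t=0ms (window 0): DENY
  req#5 t=1ms (window 0): DENY
  req#6 t=1ms (window 0): DENY
  req#7 t=3ms (window 0): DENY
  req#8 t=3ms (window 0): DENY
  req#9 t=3ms (window 0): DENY
  req#10 t=4ms (window 0): DENY
  req#11 t=5ms (window 0): DENY
  req#12 t=5ms (window 0): DENY
  req#13 t=7ms (window 1): ALLOW
  req#14 t=10ms (window 1): ALLOW
  req#15 t=12ms (window 1): ALLOW
  req#16 t=13ms (window 1): DENY

Allowed counts by window: 3 3

Answer: 3 3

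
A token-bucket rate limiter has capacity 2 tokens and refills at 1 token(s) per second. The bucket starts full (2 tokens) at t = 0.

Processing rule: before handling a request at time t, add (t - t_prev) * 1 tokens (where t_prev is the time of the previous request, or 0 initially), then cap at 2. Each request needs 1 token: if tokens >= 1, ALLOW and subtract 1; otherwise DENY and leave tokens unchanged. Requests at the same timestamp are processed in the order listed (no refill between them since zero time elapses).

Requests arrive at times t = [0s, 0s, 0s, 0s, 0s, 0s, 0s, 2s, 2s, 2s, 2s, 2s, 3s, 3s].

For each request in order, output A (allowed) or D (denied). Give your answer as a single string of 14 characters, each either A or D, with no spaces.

Simulating step by step:
  req#1 t=0s: ALLOW
  req#2 t=0s: ALLOW
  req#3 t=0s: DENY
  req#4 t=0s: DENY
  req#5 t=0s: DENY
  req#6 t=0s: DENY
  req#7 t=0s: DENY
  req#8 t=2s: ALLOW
  req#9 t=2s: ALLOW
  req#10 t=2s: DENY
  req#11 t=2s: DENY
  req#12 t=2s: DENY
  req#13 t=3s: ALLOW
  req#14 t=3s: DENY

Answer: AADDDDDAADDDAD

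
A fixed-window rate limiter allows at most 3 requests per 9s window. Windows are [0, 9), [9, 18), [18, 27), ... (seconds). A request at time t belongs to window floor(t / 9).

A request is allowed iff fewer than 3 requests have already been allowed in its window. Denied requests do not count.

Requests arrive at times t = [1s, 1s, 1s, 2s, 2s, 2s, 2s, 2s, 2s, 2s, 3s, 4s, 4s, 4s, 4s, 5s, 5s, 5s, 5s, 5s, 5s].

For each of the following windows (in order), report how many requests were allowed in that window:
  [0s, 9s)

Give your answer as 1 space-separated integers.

Answer: 3

Derivation:
Processing requests:
  req#1 t=1s (window 0): ALLOW
  req#2 t=1s (window 0): ALLOW
  req#3 t=1s (window 0): ALLOW
  req#4 t=2s (window 0): DENY
  req#5 t=2s (window 0): DENY
  req#6 t=2s (window 0): DENY
  req#7 t=2s (window 0): DENY
  req#8 t=2s (window 0): DENY
  req#9 t=2s (window 0): DENY
  req#10 t=2s (window 0): DENY
  req#11 t=3s (window 0): DENY
  req#12 t=4s (window 0): DENY
  req#13 t=4s (window 0): DENY
  req#14 t=4s (window 0): DENY
  req#15 t=4s (window 0): DENY
  req#16 t=5s (window 0): DENY
  req#17 t=5s (window 0): DENY
  req#18 t=5s (window 0): DENY
  req#19 t=5s (window 0): DENY
  req#20 t=5s (window 0): DENY
  req#21 t=5s (window 0): DENY

Allowed counts by window: 3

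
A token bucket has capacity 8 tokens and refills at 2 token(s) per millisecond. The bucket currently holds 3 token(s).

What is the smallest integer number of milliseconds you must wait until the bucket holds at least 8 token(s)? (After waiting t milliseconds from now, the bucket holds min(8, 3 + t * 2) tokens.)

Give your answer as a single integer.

Answer: 3

Derivation:
Need 3 + t * 2 >= 8, so t >= 5/2.
Smallest integer t = ceil(5/2) = 3.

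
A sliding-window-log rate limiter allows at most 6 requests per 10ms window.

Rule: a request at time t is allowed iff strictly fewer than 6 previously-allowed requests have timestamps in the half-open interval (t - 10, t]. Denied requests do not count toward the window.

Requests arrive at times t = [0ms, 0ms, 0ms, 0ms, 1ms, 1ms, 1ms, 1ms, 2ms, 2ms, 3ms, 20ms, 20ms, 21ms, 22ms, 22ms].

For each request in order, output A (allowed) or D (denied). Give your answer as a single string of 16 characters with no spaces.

Answer: AAAAAADDDDDAAAAA

Derivation:
Tracking allowed requests in the window:
  req#1 t=0ms: ALLOW
  req#2 t=0ms: ALLOW
  req#3 t=0ms: ALLOW
  req#4 t=0ms: ALLOW
  req#5 t=1ms: ALLOW
  req#6 t=1ms: ALLOW
  req#7 t=1ms: DENY
  req#8 t=1ms: DENY
  req#9 t=2ms: DENY
  req#10 t=2ms: DENY
  req#11 t=3ms: DENY
  req#12 t=20ms: ALLOW
  req#13 t=20ms: ALLOW
  req#14 t=21ms: ALLOW
  req#15 t=22ms: ALLOW
  req#16 t=22ms: ALLOW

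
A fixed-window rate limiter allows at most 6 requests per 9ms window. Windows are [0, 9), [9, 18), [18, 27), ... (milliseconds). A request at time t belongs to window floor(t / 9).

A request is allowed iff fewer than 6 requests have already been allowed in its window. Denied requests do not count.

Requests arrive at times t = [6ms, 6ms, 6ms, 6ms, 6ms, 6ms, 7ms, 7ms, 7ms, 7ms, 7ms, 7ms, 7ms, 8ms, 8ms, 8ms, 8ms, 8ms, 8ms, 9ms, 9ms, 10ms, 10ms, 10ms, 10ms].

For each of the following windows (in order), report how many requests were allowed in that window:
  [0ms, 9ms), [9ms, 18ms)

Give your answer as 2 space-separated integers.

Answer: 6 6

Derivation:
Processing requests:
  req#1 t=6ms (window 0): ALLOW
  req#2 t=6ms (window 0): ALLOW
  req#3 t=6ms (window 0): ALLOW
  req#4 t=6ms (window 0): ALLOW
  req#5 t=6ms (window 0): ALLOW
  req#6 t=6ms (window 0): ALLOW
  req#7 t=7ms (window 0): DENY
  req#8 t=7ms (window 0): DENY
  req#9 t=7ms (window 0): DENY
  req#10 t=7ms (window 0): DENY
  req#11 t=7ms (window 0): DENY
  req#12 t=7ms (window 0): DENY
  req#13 t=7ms (window 0): DENY
  req#14 t=8ms (window 0): DENY
  req#15 t=8ms (window 0): DENY
  req#16 t=8ms (window 0): DENY
  req#17 t=8ms (window 0): DENY
  req#18 t=8ms (window 0): DENY
  req#19 t=8ms (window 0): DENY
  req#20 t=9ms (window 1): ALLOW
  req#21 t=9ms (window 1): ALLOW
  req#22 t=10ms (window 1): ALLOW
  req#23 t=10ms (window 1): ALLOW
  req#24 t=10ms (window 1): ALLOW
  req#25 t=10ms (window 1): ALLOW

Allowed counts by window: 6 6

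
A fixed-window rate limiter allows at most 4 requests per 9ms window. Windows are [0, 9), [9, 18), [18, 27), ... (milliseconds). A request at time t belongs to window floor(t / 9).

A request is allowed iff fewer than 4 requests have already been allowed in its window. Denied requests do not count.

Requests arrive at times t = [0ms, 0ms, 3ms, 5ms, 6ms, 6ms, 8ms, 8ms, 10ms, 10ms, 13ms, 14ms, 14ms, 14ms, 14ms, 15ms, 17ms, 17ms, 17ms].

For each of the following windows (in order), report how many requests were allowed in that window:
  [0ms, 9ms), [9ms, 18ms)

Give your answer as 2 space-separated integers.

Processing requests:
  req#1 t=0ms (window 0): ALLOW
  req#2 t=0ms (window 0): ALLOW
  req#3 t=3ms (window 0): ALLOW
  req#4 t=5ms (window 0): ALLOW
  req#5 t=6ms (window 0): DENY
  req#6 t=6ms (window 0): DENY
  req#7 t=8ms (window 0): DENY
  req#8 t=8ms (window 0): DENY
  req#9 t=10ms (window 1): ALLOW
  req#10 t=10ms (window 1): ALLOW
  req#11 t=13ms (window 1): ALLOW
  req#12 t=14ms (window 1): ALLOW
  req#13 t=14ms (window 1): DENY
  req#14 t=14ms (window 1): DENY
  req#15 t=14ms (window 1): DENY
  req#16 t=15ms (window 1): DENY
  req#17 t=17ms (window 1): DENY
  req#18 t=17ms (window 1): DENY
  req#19 t=17ms (window 1): DENY

Allowed counts by window: 4 4

Answer: 4 4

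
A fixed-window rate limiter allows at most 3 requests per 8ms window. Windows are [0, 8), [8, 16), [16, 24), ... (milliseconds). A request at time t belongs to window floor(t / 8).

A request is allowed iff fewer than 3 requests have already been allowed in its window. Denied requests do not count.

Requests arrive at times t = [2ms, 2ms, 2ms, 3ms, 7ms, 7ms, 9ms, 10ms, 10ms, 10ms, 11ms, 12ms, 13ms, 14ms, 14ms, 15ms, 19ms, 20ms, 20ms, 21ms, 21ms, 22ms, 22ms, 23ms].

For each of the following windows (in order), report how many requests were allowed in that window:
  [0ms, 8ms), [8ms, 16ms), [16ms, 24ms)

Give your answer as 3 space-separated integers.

Answer: 3 3 3

Derivation:
Processing requests:
  req#1 t=2ms (window 0): ALLOW
  req#2 t=2ms (window 0): ALLOW
  req#3 t=2ms (window 0): ALLOW
  req#4 t=3ms (window 0): DENY
  req#5 t=7ms (window 0): DENY
  req#6 t=7ms (window 0): DENY
  req#7 t=9ms (window 1): ALLOW
  req#8 t=10ms (window 1): ALLOW
  req#9 t=10ms (window 1): ALLOW
  req#10 t=10ms (window 1): DENY
  req#11 t=11ms (window 1): DENY
  req#12 t=12ms (window 1): DENY
  req#13 t=13ms (window 1): DENY
  req#14 t=14ms (window 1): DENY
  req#15 t=14ms (window 1): DENY
  req#16 t=15ms (window 1): DENY
  req#17 t=19ms (window 2): ALLOW
  req#18 t=20ms (window 2): ALLOW
  req#19 t=20ms (window 2): ALLOW
  req#20 t=21ms (window 2): DENY
  req#21 t=21ms (window 2): DENY
  req#22 t=22ms (window 2): DENY
  req#23 t=22ms (window 2): DENY
  req#24 t=23ms (window 2): DENY

Allowed counts by window: 3 3 3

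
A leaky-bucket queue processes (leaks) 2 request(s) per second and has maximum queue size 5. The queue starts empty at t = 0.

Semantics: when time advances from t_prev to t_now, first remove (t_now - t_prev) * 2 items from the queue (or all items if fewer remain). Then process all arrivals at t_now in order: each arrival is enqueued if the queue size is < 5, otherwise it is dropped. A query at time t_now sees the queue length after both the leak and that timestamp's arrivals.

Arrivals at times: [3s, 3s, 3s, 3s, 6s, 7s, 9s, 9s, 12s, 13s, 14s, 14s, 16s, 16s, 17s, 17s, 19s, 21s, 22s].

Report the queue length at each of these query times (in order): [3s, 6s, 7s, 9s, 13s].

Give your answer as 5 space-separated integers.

Queue lengths at query times:
  query t=3s: backlog = 4
  query t=6s: backlog = 1
  query t=7s: backlog = 1
  query t=9s: backlog = 2
  query t=13s: backlog = 1

Answer: 4 1 1 2 1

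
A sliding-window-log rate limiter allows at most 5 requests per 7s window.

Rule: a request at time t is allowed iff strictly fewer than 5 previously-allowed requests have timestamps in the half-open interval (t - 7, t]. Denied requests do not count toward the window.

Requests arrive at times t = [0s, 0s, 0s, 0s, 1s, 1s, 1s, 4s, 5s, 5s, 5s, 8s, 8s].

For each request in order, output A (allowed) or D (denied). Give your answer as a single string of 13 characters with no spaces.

Tracking allowed requests in the window:
  req#1 t=0s: ALLOW
  req#2 t=0s: ALLOW
  req#3 t=0s: ALLOW
  req#4 t=0s: ALLOW
  req#5 t=1s: ALLOW
  req#6 t=1s: DENY
  req#7 t=1s: DENY
  req#8 t=4s: DENY
  req#9 t=5s: DENY
  req#10 t=5s: DENY
  req#11 t=5s: DENY
  req#12 t=8s: ALLOW
  req#13 t=8s: ALLOW

Answer: AAAAADDDDDDAA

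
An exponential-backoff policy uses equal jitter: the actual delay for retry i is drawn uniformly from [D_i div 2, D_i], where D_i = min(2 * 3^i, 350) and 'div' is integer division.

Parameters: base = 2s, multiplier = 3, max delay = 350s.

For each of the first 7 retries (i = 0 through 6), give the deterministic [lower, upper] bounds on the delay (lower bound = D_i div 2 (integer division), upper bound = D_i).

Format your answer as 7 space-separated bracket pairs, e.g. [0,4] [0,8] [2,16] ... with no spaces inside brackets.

Computing bounds per retry:
  i=0: D_i=min(2*3^0,350)=2, bounds=[1,2]
  i=1: D_i=min(2*3^1,350)=6, bounds=[3,6]
  i=2: D_i=min(2*3^2,350)=18, bounds=[9,18]
  i=3: D_i=min(2*3^3,350)=54, bounds=[27,54]
  i=4: D_i=min(2*3^4,350)=162, bounds=[81,162]
  i=5: D_i=min(2*3^5,350)=350, bounds=[175,350]
  i=6: D_i=min(2*3^6,350)=350, bounds=[175,350]

Answer: [1,2] [3,6] [9,18] [27,54] [81,162] [175,350] [175,350]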